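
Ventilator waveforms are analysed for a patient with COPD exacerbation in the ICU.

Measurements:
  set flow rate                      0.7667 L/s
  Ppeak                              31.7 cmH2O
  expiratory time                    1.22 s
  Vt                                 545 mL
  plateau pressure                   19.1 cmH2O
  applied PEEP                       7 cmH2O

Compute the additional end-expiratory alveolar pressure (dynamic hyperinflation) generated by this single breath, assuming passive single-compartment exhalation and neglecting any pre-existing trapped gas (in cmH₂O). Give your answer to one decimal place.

2.3

R = (PIP − Pplat)/V̇ = (31.7 − 19.1) / 0.7667 = 12.6/0.7667 = 16.434 cmH2O·s/L.
C = Vt/(Pplat − PEEP) = 545.0 / (19.1 − 7) = 545.0/12.1 = 45.041 mL/cmH2O.
τ = R × C = 16.434 × 0.04504 L/cmH2O = 0.7402 s.
Fraction remaining = e^(−Te/τ) = e^(−1.22/0.7402) = 0.1924; trapped volume = 545.0 × 0.1924 = 104.86 mL.
Additional alveolar pressure from trapping ≈ V_trapped / C = 104.86 / 45.041 = 2.328 cmH2O.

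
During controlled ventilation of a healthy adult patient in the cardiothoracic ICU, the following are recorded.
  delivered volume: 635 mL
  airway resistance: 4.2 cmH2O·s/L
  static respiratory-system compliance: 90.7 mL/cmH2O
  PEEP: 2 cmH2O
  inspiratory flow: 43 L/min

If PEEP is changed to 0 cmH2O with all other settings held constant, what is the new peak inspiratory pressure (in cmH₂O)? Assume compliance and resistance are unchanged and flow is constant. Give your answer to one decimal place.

Flow: 43 L/min ÷ 60 = 0.7167 L/s.
PIP = Vt/C + R·V̇ + PEEP (constant-flow equation of motion).
Only the baseline term changes: ΔPIP = ΔPEEP = 0 − 2 = -2.0 cmH2O.
Original PIP = 635/90.7 + 4.2×0.7167 + 2 = 12.011 cmH2O; new PIP = 12.011 + (-2.0) = 10.011 cmH2O.

10.0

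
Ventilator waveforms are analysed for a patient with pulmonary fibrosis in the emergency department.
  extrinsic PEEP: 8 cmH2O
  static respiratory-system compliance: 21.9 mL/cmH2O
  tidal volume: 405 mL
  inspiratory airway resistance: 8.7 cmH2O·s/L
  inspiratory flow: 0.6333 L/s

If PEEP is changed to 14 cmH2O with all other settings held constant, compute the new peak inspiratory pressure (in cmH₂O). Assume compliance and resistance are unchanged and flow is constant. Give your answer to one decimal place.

PIP = Vt/C + R·V̇ + PEEP (constant-flow equation of motion).
Only the baseline term changes: ΔPIP = ΔPEEP = 14 − 8 = 6.0 cmH2O.
Original PIP = 405/21.9 + 8.7×0.6333 + 8 = 32.003 cmH2O; new PIP = 32.003 + (6.0) = 38.003 cmH2O.

38.0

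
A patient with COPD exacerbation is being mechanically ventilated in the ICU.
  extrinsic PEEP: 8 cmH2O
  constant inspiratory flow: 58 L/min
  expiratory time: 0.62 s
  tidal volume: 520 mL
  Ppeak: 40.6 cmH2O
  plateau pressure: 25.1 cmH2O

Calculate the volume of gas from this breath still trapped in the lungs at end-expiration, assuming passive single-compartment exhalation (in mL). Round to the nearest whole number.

Flow: 58 L/min ÷ 60 = 0.9667 L/s.
R = (PIP − Pplat)/V̇ = (40.6 − 25.1) / 0.9667 = 15.5/0.9667 = 16.034 cmH2O·s/L.
C = Vt/(Pplat − PEEP) = 520.0 / (25.1 − 8) = 520.0/17.1 = 30.409 mL/cmH2O.
τ = R × C = 16.034 × 0.03041 L/cmH2O = 0.4876 s.
Fraction remaining = e^(−Te/τ) = e^(−0.62/0.4876) = 0.2804.
Trapped volume = 520.0 × 0.2804 = 145.81 mL.

146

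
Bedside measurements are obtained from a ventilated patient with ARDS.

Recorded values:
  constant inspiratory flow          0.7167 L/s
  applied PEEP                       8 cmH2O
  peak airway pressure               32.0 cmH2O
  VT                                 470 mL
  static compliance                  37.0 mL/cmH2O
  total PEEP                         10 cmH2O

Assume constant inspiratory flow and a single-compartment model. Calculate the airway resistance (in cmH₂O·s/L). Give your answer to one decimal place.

Total PEEP = 10 cmH2O (set 8 + intrinsic 2); this is the baseline alveolar pressure.
Equation of motion (constant flow): PIP = Vt/C + R·V̇ + PEEP.
R·V̇ = PIP − Vt/C − PEEP = 32.0 − 470/37.0 − 10 = 32.0 − 12.703 − 10 = 9.297 cmH2O.
R = 9.297 / 0.7167 = 12.972 cmH2O·s/L.

13.0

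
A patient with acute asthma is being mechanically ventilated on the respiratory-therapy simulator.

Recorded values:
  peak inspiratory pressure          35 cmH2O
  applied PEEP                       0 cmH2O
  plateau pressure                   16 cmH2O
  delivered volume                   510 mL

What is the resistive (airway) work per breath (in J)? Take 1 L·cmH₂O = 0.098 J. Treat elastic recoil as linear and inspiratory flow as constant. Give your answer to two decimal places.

With constant inspiratory flow the resistive pressure is constant at PIP − Pplat = 35 − 16 = 19.0 cmH2O, so resistive work = 19.0 × 0.510 = 9.69 L·cmH2O.
× 0.098 J/(L·cmH2O) → 0.9496 J.

0.95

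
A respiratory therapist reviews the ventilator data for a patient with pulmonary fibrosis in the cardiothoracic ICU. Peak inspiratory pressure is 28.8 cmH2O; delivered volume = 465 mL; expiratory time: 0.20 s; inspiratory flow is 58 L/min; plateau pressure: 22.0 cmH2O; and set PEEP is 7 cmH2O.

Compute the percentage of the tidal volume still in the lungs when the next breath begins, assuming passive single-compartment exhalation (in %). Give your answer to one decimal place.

Flow: 58 L/min ÷ 60 = 0.9667 L/s.
R = (PIP − Pplat)/V̇ = (28.8 − 22.0) / 0.9667 = 6.8/0.9667 = 7.034 cmH2O·s/L.
C = Vt/(Pplat − PEEP) = 465.0 / (22.0 − 7) = 465.0/15.0 = 31.0 mL/cmH2O.
τ = R × C = 7.034 × 0.031 L/cmH2O = 0.2181 s.
Fraction remaining at end-expiration = e^(−Te/τ) = e^(−0.20/0.2181) = 0.3997 → 39.97%.

40.0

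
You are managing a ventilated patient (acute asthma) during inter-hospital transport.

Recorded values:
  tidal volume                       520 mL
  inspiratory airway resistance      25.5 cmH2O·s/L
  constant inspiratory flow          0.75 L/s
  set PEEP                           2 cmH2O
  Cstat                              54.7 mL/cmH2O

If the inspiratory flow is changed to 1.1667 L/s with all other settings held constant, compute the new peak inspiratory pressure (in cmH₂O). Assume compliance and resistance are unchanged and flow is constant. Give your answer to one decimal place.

41.3

PIP = Vt/C + R·V̇ + PEEP (constant-flow equation of motion).
Only the resistive term changes: ΔPIP = R × ΔV̇ = 25.5 × (1.1667 − 0.75) = 25.5 × 0.4167 = 10.626 cmH2O.
Original PIP = 520/54.7 + 25.5×0.75 + 2 = 30.631 cmH2O; new PIP = 30.631 + (10.626) = 41.257 cmH2O.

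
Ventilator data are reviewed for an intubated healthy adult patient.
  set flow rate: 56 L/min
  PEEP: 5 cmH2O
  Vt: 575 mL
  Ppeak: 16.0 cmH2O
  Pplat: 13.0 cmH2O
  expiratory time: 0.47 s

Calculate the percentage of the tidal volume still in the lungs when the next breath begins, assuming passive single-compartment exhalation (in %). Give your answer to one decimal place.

13.1

Flow: 56 L/min ÷ 60 = 0.9333 L/s.
R = (PIP − Pplat)/V̇ = (16.0 − 13.0) / 0.9333 = 3.0/0.9333 = 3.214 cmH2O·s/L.
C = Vt/(Pplat − PEEP) = 575.0 / (13.0 − 5) = 575.0/8.0 = 71.875 mL/cmH2O.
τ = R × C = 3.214 × 0.07188 L/cmH2O = 0.231 s.
Fraction remaining at end-expiration = e^(−Te/τ) = e^(−0.47/0.231) = 0.1307 → 13.07%.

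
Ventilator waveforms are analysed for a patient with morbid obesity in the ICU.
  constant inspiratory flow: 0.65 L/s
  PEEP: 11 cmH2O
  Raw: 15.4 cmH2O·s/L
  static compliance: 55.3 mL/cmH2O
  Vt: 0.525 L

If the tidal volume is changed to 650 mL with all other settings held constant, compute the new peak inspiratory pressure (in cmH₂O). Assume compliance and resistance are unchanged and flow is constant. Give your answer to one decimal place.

32.8

PIP = Vt/C + R·V̇ + PEEP (constant-flow equation of motion).
Only the elastic term changes: ΔPIP = ΔVt / C = (650 − 525) / 55.3 = 2.26 cmH2O.
Original PIP = 525/55.3 + 15.4×0.65 + 11 = 30.504 cmH2O; new PIP = 30.504 + (2.26) = 32.764 cmH2O.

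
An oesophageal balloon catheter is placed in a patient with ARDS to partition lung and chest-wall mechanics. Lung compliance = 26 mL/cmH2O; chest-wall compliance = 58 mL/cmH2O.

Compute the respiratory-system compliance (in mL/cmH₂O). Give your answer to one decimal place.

18.0

Lung and chest wall are elastances in series: 1/Crs = 1/CL + 1/Ccw.
1/Crs = 1/26 + 1/58 = 0.0557.
Crs = 17.953 mL/cmH2O.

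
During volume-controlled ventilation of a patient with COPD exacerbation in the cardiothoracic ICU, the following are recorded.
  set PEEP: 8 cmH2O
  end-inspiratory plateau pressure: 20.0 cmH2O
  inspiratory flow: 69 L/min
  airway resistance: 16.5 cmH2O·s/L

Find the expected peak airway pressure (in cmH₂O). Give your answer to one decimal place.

39.0

Flow: 69 L/min ÷ 60 = 1.15 L/s.
PIP = Pplat + Raw × flow = 20.0 + 16.5 × 1.15 = 20.0 + 18.975 = 38.975 cmH2O.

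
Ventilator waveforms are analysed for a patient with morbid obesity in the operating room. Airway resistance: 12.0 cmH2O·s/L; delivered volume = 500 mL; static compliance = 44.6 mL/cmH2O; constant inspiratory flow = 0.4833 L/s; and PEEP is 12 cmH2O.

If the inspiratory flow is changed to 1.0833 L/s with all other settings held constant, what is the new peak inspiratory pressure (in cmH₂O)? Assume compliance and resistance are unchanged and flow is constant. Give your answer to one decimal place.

PIP = Vt/C + R·V̇ + PEEP (constant-flow equation of motion).
Only the resistive term changes: ΔPIP = R × ΔV̇ = 12.0 × (1.0833 − 0.4833) = 12.0 × 0.6 = 7.2 cmH2O.
Original PIP = 500/44.6 + 12.0×0.4833 + 12 = 29.01 cmH2O; new PIP = 29.01 + (7.2) = 36.21 cmH2O.

36.2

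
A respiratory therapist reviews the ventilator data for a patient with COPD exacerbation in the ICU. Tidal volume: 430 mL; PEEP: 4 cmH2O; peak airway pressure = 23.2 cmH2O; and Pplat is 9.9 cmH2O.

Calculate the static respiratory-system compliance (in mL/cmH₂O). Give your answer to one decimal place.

72.9

Cstat = Vt / (Pplat − PEEP) = 430 / (9.9 − 4) = 430 / 5.9 = 72.881 mL/cmH2O.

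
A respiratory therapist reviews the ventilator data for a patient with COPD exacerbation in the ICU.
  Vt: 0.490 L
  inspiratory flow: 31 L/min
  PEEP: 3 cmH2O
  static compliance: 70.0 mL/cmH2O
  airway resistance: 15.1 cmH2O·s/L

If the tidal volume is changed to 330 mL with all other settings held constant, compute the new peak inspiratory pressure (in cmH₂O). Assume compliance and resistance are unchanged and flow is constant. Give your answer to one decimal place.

Flow: 31 L/min ÷ 60 = 0.5167 L/s.
PIP = Vt/C + R·V̇ + PEEP (constant-flow equation of motion).
Only the elastic term changes: ΔPIP = ΔVt / C = (330 − 490) / 70.0 = -2.286 cmH2O.
Original PIP = 490/70.0 + 15.1×0.5167 + 3 = 17.802 cmH2O; new PIP = 17.802 + (-2.286) = 15.516 cmH2O.

15.5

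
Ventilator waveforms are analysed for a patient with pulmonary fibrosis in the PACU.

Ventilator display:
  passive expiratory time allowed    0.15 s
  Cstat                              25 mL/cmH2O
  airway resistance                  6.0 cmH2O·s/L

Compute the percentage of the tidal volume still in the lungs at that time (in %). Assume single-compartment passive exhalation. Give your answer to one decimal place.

τ = R × C = 6.0 × 25 mL/cmH2O = 6.0 × 0.025 L/cmH2O = 0.15 s.
Passive exhalation: V(t)/V₀ = e^(−t/τ) = e^(−0.15/0.15) = 0.3679.
Fraction remaining = 0.3679 → 36.79%.

36.8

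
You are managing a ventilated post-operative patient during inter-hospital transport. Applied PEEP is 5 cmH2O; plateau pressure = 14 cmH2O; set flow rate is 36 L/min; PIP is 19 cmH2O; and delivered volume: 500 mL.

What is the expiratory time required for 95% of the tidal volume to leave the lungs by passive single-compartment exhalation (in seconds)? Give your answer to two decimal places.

Flow: 36 L/min ÷ 60 = 0.6 L/s.
R = (PIP − Pplat)/V̇ = (19 − 14) / 0.6 = 5.0/0.6 = 8.333 cmH2O·s/L.
C = Vt/(Pplat − PEEP) = 500.0 / (14 − 5) = 500.0/9.0 = 55.556 mL/cmH2O.
τ = R × C = 8.333 × 0.05556 L/cmH2O = 0.463 s.
t = −τ·ln(1 − 0.95) = −0.463·ln(0.05) = 1.387 s.

1.39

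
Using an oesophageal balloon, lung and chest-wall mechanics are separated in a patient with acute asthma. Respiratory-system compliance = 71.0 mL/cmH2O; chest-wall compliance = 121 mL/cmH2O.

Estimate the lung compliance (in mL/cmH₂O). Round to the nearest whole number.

172

1/CL = 1/Crs − 1/Ccw.
1/CL = 1/71.0 − 1/121 = 0.00582.
CL = 171.82 mL/cmH2O.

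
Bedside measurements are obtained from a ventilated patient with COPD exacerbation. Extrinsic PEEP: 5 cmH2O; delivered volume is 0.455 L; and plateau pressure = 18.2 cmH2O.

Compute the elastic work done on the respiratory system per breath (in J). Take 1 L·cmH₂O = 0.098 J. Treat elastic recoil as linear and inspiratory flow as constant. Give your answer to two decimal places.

0.29

Elastic work ≈ ½ × (Pplat − PEEP) × Vt = 0.5 × (18.2 − 5) × 0.455 L = 0.5 × 13.2 × 0.455 = 3.003 L·cmH2O.
× 0.098 J/(L·cmH2O) → 0.2943 J.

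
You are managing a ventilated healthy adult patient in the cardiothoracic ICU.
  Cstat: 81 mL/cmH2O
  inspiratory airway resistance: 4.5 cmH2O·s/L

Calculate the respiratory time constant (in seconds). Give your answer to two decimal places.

τ = R × C = 4.5 × 81 mL/cmH2O = 4.5 × 0.081 L/cmH2O = 0.3645 s.

0.36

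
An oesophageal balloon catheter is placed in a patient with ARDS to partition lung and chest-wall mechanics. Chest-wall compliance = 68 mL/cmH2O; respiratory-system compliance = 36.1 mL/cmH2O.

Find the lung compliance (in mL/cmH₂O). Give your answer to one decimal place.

77.0

1/CL = 1/Crs − 1/Ccw.
1/CL = 1/36.1 − 1/68 = 0.01299.
CL = 76.982 mL/cmH2O.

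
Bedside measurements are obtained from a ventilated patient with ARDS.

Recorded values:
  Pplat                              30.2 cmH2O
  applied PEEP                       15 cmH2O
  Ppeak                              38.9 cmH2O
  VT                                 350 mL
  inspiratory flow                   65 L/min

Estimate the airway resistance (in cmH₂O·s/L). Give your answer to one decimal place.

Flow: 65 L/min ÷ 60 = 1.0833 L/s.
Raw = (PIP − Pplat) / flow = (38.9 − 30.2) / 1.0833 = 8.7 / 1.0833 = 8.031 cmH2O·s/L.

8.0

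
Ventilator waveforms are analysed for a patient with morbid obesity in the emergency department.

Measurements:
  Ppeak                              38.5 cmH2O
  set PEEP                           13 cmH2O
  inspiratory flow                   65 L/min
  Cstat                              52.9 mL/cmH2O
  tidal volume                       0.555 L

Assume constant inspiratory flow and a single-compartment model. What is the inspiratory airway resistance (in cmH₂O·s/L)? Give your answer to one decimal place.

13.9

Flow: 65 L/min ÷ 60 = 1.0833 L/s.
Equation of motion (constant flow): PIP = Vt/C + R·V̇ + PEEP.
R·V̇ = PIP − Vt/C − PEEP = 38.5 − 555/52.9 − 13 = 38.5 − 10.491 − 13 = 15.009 cmH2O.
R = 15.009 / 1.0833 = 13.855 cmH2O·s/L.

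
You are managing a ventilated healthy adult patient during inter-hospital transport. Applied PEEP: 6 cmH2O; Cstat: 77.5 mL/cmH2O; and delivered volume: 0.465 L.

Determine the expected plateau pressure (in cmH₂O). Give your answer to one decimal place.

Pplat = PEEP + Vt / Cstat = 6 + 465 / 77.5 = 6 + 6.0 = 12.0 cmH2O.

12.0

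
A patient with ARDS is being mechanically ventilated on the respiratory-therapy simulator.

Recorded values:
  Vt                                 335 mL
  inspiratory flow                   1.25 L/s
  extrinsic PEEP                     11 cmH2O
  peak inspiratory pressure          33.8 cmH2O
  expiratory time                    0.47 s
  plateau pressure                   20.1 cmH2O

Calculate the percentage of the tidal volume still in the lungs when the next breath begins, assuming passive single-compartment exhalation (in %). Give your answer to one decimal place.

31.2

R = (PIP − Pplat)/V̇ = (33.8 − 20.1) / 1.25 = 13.7/1.25 = 10.96 cmH2O·s/L.
C = Vt/(Pplat − PEEP) = 335.0 / (20.1 − 11) = 335.0/9.1 = 36.813 mL/cmH2O.
τ = R × C = 10.96 × 0.03681 L/cmH2O = 0.4034 s.
Fraction remaining at end-expiration = e^(−Te/τ) = e^(−0.47/0.4034) = 0.3119 → 31.19%.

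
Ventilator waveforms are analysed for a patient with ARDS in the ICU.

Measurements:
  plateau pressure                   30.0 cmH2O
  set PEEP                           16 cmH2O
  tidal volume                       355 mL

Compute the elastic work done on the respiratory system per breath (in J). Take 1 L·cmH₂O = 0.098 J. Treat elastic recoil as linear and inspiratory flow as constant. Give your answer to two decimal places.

0.24

Elastic work ≈ ½ × (Pplat − PEEP) × Vt = 0.5 × (30.0 − 16) × 0.355 L = 0.5 × 14.0 × 0.355 = 2.485 L·cmH2O.
× 0.098 J/(L·cmH2O) → 0.2435 J.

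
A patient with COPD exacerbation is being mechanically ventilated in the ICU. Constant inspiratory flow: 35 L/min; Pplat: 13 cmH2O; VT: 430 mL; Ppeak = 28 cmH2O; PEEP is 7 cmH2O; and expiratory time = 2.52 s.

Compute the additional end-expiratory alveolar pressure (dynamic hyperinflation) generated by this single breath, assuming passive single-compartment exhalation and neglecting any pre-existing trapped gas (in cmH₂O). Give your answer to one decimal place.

Flow: 35 L/min ÷ 60 = 0.5833 L/s.
R = (PIP − Pplat)/V̇ = (28 − 13) / 0.5833 = 15.0/0.5833 = 25.716 cmH2O·s/L.
C = Vt/(Pplat − PEEP) = 430.0 / (13 − 7) = 430.0/6.0 = 71.667 mL/cmH2O.
τ = R × C = 25.716 × 0.07167 L/cmH2O = 1.843 s.
Fraction remaining = e^(−Te/τ) = e^(−2.52/1.843) = 0.2548; trapped volume = 430.0 × 0.2548 = 109.56 mL.
Additional alveolar pressure from trapping ≈ V_trapped / C = 109.56 / 71.667 = 1.529 cmH2O.

1.5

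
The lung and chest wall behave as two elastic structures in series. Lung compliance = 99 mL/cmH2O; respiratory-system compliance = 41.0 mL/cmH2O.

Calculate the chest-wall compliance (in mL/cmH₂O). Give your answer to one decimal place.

1/Ccw = 1/Crs − 1/CL.
1/Ccw = 1/41.0 − 1/99 = 0.01429.
Ccw = 69.979 mL/cmH2O.

70.0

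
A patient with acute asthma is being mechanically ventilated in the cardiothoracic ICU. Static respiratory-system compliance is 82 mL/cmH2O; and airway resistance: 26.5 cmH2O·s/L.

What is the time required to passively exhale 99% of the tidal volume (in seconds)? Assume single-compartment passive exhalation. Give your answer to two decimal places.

τ = R × C = 26.5 × 82 mL/cmH2O = 26.5 × 0.082 L/cmH2O = 2.173 s.
Exhaled fraction f = 1 − e^(−t/τ) → t = −τ·ln(1 − f) = −2.173·ln(0.01) = 10.007 s.

10.01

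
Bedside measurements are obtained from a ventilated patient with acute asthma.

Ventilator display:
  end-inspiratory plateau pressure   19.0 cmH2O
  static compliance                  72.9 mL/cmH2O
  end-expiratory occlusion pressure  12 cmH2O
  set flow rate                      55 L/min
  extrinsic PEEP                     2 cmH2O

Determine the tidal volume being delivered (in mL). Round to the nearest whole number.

End-expiratory occlusion gives total PEEP = 12 cmH2O (intrinsic PEEP = 12 − 2 = 10). Use total PEEP for the elastic gradient.
Vt = Cstat × (Pplat − PEEPtotal) = 72.9 × (19.0 − 12) = 72.9 × 7.0 = 510.3 mL.

510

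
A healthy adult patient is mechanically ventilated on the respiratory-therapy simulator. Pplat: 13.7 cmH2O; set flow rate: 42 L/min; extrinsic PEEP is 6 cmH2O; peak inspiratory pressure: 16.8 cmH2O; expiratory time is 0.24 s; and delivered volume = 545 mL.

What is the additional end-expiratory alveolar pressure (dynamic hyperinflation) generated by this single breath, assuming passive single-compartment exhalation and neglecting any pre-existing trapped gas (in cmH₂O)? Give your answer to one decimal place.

3.6

Flow: 42 L/min ÷ 60 = 0.7 L/s.
R = (PIP − Pplat)/V̇ = (16.8 − 13.7) / 0.7 = 3.1/0.7 = 4.429 cmH2O·s/L.
C = Vt/(Pplat − PEEP) = 545.0 / (13.7 − 6) = 545.0/7.7 = 70.779 mL/cmH2O.
τ = R × C = 4.429 × 0.07078 L/cmH2O = 0.3135 s.
Fraction remaining = e^(−Te/τ) = e^(−0.24/0.3135) = 0.4651; trapped volume = 545.0 × 0.4651 = 253.48 mL.
Additional alveolar pressure from trapping ≈ V_trapped / C = 253.48 / 70.779 = 3.581 cmH2O.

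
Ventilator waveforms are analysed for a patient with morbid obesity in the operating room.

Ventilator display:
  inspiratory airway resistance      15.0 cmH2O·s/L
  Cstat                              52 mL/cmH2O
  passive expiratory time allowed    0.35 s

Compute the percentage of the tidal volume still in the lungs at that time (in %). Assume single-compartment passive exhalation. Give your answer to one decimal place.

τ = R × C = 15.0 × 52 mL/cmH2O = 15.0 × 0.052 L/cmH2O = 0.78 s.
Passive exhalation: V(t)/V₀ = e^(−t/τ) = e^(−0.35/0.78) = 0.6384.
Fraction remaining = 0.6384 → 63.84%.

63.8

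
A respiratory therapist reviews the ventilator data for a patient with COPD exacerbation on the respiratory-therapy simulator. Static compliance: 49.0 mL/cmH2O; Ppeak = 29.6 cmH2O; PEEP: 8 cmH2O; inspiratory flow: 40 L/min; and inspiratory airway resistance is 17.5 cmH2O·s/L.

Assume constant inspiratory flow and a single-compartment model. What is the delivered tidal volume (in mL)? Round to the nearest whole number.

Flow: 40 L/min ÷ 60 = 0.6667 L/s.
Equation of motion (constant flow): PIP = Vt/C + R·V̇ + PEEP.
Vt/C = PIP − R·V̇ − PEEP = 29.6 − 11.667 − 8 = 9.933 cmH2O.
Vt = C × 9.933 = 49.0 × 9.933 = 486.72 mL.

487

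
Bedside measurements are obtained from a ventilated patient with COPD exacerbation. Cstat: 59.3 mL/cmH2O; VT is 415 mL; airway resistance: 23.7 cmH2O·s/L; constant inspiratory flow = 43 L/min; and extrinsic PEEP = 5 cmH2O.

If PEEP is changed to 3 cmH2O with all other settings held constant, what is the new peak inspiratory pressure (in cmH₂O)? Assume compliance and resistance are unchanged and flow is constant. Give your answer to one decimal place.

27.0

Flow: 43 L/min ÷ 60 = 0.7167 L/s.
PIP = Vt/C + R·V̇ + PEEP (constant-flow equation of motion).
Only the baseline term changes: ΔPIP = ΔPEEP = 3 − 5 = -2.0 cmH2O.
Original PIP = 415/59.3 + 23.7×0.7167 + 5 = 28.984 cmH2O; new PIP = 28.984 + (-2.0) = 26.984 cmH2O.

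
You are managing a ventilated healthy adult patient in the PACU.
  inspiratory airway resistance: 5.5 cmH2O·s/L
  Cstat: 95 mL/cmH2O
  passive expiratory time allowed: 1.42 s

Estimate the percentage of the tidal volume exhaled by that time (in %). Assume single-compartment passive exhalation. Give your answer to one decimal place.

93.4

τ = R × C = 5.5 × 95 mL/cmH2O = 5.5 × 0.095 L/cmH2O = 0.5225 s.
Passive exhalation: V(t)/V₀ = e^(−t/τ) = e^(−1.42/0.5225) = 0.06603.
Fraction exhaled = 1 − 0.06603 = 0.934 → 93.4%.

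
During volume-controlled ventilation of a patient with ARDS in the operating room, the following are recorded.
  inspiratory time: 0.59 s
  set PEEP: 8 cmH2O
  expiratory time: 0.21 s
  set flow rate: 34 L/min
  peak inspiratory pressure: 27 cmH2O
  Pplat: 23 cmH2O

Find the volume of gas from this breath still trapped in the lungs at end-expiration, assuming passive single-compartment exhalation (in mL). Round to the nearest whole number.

88

Flow: 34 L/min ÷ 60 = 0.5667 L/s.
Vt = flow × Ti = 0.5667 L/s × 0.59 s × 1000 mL/L = 334.35 mL.
R = (PIP − Pplat)/V̇ = (27 − 23) / 0.5667 = 4.0/0.5667 = 7.058 cmH2O·s/L.
C = Vt/(Pplat − PEEP) = 334.35 / (23 − 8) = 334.35/15.0 = 22.29 mL/cmH2O.
τ = R × C = 7.058 × 0.02229 L/cmH2O = 0.1573 s.
Fraction remaining = e^(−Te/τ) = e^(−0.21/0.1573) = 0.2632.
Trapped volume = 334.35 × 0.2632 = 88.001 mL.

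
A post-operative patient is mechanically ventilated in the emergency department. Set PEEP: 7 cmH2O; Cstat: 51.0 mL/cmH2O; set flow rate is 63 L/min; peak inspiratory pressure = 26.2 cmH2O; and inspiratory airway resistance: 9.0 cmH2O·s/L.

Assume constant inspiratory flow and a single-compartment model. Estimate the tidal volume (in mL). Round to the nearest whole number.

497

Flow: 63 L/min ÷ 60 = 1.05 L/s.
Equation of motion (constant flow): PIP = Vt/C + R·V̇ + PEEP.
Vt/C = PIP − R·V̇ − PEEP = 26.2 − 9.45 − 7 = 9.75 cmH2O.
Vt = C × 9.75 = 51.0 × 9.75 = 497.25 mL.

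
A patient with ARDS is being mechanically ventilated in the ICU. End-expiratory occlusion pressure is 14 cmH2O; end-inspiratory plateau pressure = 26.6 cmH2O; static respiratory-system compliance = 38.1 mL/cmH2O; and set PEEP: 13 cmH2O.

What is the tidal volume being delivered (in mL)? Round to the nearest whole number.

End-expiratory occlusion gives total PEEP = 14 cmH2O (intrinsic PEEP = 14 − 13 = 1). Use total PEEP for the elastic gradient.
Vt = Cstat × (Pplat − PEEPtotal) = 38.1 × (26.6 − 14) = 38.1 × 12.6 = 480.06 mL.

480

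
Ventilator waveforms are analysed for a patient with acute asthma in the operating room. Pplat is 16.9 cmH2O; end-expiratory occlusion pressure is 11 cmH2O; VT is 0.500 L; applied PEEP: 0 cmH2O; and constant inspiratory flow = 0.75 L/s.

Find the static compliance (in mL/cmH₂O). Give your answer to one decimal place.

End-expiratory occlusion gives total PEEP = 11 cmH2O (intrinsic PEEP = 11 − 0 = 11). Use total PEEP for the elastic gradient.
Cstat = Vt / (Pplat − PEEPtotal) = 500 / (16.9 − 11) = 500 / 5.9 = 84.746 mL/cmH2O.

84.7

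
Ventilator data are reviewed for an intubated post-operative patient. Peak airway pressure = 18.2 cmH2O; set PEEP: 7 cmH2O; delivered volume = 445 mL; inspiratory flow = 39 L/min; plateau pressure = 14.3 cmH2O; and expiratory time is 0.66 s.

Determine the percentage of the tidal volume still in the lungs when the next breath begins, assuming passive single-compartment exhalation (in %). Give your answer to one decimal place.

Flow: 39 L/min ÷ 60 = 0.65 L/s.
R = (PIP − Pplat)/V̇ = (18.2 − 14.3) / 0.65 = 3.9/0.65 = 6.0 cmH2O·s/L.
C = Vt/(Pplat − PEEP) = 445.0 / (14.3 − 7) = 445.0/7.3 = 60.959 mL/cmH2O.
τ = R × C = 6.0 × 0.06096 L/cmH2O = 0.3658 s.
Fraction remaining at end-expiration = e^(−Te/τ) = e^(−0.66/0.3658) = 0.1646 → 16.46%.

16.5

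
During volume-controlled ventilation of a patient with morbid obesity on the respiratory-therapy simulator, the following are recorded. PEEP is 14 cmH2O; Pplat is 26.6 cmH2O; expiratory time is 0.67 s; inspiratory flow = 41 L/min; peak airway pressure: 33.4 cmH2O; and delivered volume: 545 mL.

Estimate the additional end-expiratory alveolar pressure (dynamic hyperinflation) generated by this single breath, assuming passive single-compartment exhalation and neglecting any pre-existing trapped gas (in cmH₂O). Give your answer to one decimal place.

Flow: 41 L/min ÷ 60 = 0.6833 L/s.
R = (PIP − Pplat)/V̇ = (33.4 − 26.6) / 0.6833 = 6.8/0.6833 = 9.952 cmH2O·s/L.
C = Vt/(Pplat − PEEP) = 545.0 / (26.6 − 14) = 545.0/12.6 = 43.254 mL/cmH2O.
τ = R × C = 9.952 × 0.04325 L/cmH2O = 0.4304 s.
Fraction remaining = e^(−Te/τ) = e^(−0.67/0.4304) = 0.2108; trapped volume = 545.0 × 0.2108 = 114.89 mL.
Additional alveolar pressure from trapping ≈ V_trapped / C = 114.89 / 43.254 = 2.656 cmH2O.

2.7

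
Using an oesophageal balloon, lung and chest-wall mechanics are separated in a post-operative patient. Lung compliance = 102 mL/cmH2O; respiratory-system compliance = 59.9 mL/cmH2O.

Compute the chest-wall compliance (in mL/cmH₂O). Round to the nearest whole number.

1/Ccw = 1/Crs − 1/CL.
1/Ccw = 1/59.9 − 1/102 = 0.006891.
Ccw = 145.12 mL/cmH2O.

145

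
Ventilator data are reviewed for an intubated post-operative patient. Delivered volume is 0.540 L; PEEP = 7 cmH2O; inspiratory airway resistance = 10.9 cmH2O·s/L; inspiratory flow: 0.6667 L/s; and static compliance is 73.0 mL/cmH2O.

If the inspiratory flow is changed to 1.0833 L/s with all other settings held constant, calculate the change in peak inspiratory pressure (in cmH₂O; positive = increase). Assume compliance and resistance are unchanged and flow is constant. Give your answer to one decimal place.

PIP = Vt/C + R·V̇ + PEEP (constant-flow equation of motion).
Only the resistive term changes: ΔPIP = R × ΔV̇ = 10.9 × (1.0833 − 0.6667) = 10.9 × 0.4166 = 4.541 cmH2O.

4.5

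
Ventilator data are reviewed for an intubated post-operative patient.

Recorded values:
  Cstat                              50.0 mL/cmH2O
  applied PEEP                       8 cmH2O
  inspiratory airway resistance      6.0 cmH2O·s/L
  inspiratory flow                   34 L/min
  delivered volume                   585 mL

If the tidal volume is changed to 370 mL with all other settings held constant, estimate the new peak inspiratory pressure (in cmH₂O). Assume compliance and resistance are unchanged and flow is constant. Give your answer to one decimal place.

Flow: 34 L/min ÷ 60 = 0.5667 L/s.
PIP = Vt/C + R·V̇ + PEEP (constant-flow equation of motion).
Only the elastic term changes: ΔPIP = ΔVt / C = (370 − 585) / 50.0 = -4.3 cmH2O.
Original PIP = 585/50.0 + 6.0×0.5667 + 8 = 23.1 cmH2O; new PIP = 23.1 + (-4.3) = 18.8 cmH2O.

18.8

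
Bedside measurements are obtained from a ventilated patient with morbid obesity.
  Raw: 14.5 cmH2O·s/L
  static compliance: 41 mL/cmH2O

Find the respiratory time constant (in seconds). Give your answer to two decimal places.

τ = R × C = 14.5 × 41 mL/cmH2O = 14.5 × 0.041 L/cmH2O = 0.5945 s.

0.59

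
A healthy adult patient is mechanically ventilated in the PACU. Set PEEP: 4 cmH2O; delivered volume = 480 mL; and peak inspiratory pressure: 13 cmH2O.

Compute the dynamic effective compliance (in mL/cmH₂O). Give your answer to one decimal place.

Dynamic compliance = Vt / (PIP − PEEP) = 480 / (13 − 4) = 480 / 9.0 = 53.333 mL/cmH2O.

53.3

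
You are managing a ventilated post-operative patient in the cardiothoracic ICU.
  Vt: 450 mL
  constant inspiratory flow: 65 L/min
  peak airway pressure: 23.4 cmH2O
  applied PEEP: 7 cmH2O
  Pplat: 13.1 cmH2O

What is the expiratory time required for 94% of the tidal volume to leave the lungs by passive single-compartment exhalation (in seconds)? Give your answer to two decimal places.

1.97

Flow: 65 L/min ÷ 60 = 1.0833 L/s.
R = (PIP − Pplat)/V̇ = (23.4 − 13.1) / 1.0833 = 10.3/1.0833 = 9.508 cmH2O·s/L.
C = Vt/(Pplat − PEEP) = 450.0 / (13.1 − 7) = 450.0/6.1 = 73.77 mL/cmH2O.
τ = R × C = 9.508 × 0.07377 L/cmH2O = 0.7014 s.
t = −τ·ln(1 − 0.94) = −0.7014·ln(0.06) = 1.973 s.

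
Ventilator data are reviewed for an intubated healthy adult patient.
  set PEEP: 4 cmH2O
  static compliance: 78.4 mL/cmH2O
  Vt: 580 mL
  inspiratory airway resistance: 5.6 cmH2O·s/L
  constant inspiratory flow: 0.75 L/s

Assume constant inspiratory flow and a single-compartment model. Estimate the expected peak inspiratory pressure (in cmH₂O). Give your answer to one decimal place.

Equation of motion (constant flow): PIP = Vt/C + R·V̇ + PEEP.
PIP = 580/78.4 + 5.6×0.75 + 4 = 7.398 + 4.2 + 4 = 15.598 cmH2O.

15.6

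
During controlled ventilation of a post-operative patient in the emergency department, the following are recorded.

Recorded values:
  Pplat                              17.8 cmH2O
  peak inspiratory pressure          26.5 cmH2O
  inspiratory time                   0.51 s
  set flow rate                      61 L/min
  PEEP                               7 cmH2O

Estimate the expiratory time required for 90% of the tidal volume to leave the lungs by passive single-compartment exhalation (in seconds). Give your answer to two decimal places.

Flow: 61 L/min ÷ 60 = 1.0167 L/s.
Vt = flow × Ti = 1.0167 L/s × 0.51 s × 1000 mL/L = 518.52 mL.
R = (PIP − Pplat)/V̇ = (26.5 − 17.8) / 1.0167 = 8.7/1.0167 = 8.557 cmH2O·s/L.
C = Vt/(Pplat − PEEP) = 518.52 / (17.8 − 7) = 518.52/10.8 = 48.011 mL/cmH2O.
τ = R × C = 8.557 × 0.04801 L/cmH2O = 0.4108 s.
t = −τ·ln(1 − 0.90) = −0.4108·ln(0.1) = 0.9459 s.

0.95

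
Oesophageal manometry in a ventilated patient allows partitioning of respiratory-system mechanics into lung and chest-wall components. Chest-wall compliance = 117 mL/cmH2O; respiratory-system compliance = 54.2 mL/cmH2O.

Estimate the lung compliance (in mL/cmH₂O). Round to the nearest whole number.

101

1/CL = 1/Crs − 1/Ccw.
1/CL = 1/54.2 − 1/117 = 0.009903.
CL = 100.98 mL/cmH2O.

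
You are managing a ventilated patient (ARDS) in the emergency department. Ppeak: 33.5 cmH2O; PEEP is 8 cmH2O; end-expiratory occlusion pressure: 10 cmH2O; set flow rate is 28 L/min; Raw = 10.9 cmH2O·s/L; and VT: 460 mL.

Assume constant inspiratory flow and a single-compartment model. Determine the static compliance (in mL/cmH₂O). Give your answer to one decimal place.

25.0

Flow: 28 L/min ÷ 60 = 0.4667 L/s.
Total PEEP = 10 cmH2O (set 8 + intrinsic 2); this is the baseline alveolar pressure.
Equation of motion (constant flow): PIP = Vt/C + R·V̇ + PEEP.
Vt/C = PIP − R·V̇ − PEEP = 33.5 − 10.9×0.4667 − 10 = 33.5 − 5.087 − 10 = 18.413 cmH2O.
C = Vt / 18.413 = 460 / 18.413 = 24.982 mL/cmH2O.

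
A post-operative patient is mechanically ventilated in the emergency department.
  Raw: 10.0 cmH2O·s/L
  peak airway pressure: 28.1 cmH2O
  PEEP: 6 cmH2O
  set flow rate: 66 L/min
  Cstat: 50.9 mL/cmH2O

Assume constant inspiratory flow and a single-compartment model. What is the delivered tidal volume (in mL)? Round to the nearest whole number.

565

Flow: 66 L/min ÷ 60 = 1.1 L/s.
Equation of motion (constant flow): PIP = Vt/C + R·V̇ + PEEP.
Vt/C = PIP − R·V̇ − PEEP = 28.1 − 11.0 − 6 = 11.1 cmH2O.
Vt = C × 11.1 = 50.9 × 11.1 = 564.99 mL.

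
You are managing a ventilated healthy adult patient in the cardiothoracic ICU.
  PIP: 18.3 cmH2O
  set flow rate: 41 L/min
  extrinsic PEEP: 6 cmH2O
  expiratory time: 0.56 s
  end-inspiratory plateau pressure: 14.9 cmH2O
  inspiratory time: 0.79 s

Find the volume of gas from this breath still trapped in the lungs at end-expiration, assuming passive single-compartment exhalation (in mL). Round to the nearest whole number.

Flow: 41 L/min ÷ 60 = 0.6833 L/s.
Vt = flow × Ti = 0.6833 L/s × 0.79 s × 1000 mL/L = 539.81 mL.
R = (PIP − Pplat)/V̇ = (18.3 − 14.9) / 0.6833 = 3.4/0.6833 = 4.976 cmH2O·s/L.
C = Vt/(Pplat − PEEP) = 539.81 / (14.9 − 6) = 539.81/8.9 = 60.653 mL/cmH2O.
τ = R × C = 4.976 × 0.06065 L/cmH2O = 0.3018 s.
Fraction remaining = e^(−Te/τ) = e^(−0.56/0.3018) = 0.1564.
Trapped volume = 539.81 × 0.1564 = 84.426 mL.

84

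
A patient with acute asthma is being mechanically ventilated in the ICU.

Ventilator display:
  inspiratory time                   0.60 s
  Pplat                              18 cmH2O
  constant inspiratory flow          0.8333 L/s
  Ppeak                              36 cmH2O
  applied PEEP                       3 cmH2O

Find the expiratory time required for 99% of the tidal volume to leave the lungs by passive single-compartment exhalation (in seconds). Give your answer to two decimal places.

3.32

Vt = flow × Ti = 0.8333 L/s × 0.60 s × 1000 mL/L = 499.98 mL.
R = (PIP − Pplat)/V̇ = (36 − 18) / 0.8333 = 18.0/0.8333 = 21.601 cmH2O·s/L.
C = Vt/(Pplat − PEEP) = 499.98 / (18 − 3) = 499.98/15.0 = 33.332 mL/cmH2O.
τ = R × C = 21.601 × 0.03333 L/cmH2O = 0.72 s.
t = −τ·ln(1 − 0.99) = −0.72·ln(0.01) = 3.316 s.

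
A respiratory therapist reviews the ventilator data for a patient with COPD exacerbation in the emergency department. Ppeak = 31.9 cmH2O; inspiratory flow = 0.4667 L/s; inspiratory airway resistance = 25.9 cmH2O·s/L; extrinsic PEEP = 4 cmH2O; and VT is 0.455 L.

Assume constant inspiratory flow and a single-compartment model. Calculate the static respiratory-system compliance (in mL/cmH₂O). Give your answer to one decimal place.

Equation of motion (constant flow): PIP = Vt/C + R·V̇ + PEEP.
Vt/C = PIP − R·V̇ − PEEP = 31.9 − 25.9×0.4667 − 4 = 31.9 − 12.088 − 4 = 15.812 cmH2O.
C = Vt / 15.812 = 455 / 15.812 = 28.776 mL/cmH2O.

28.8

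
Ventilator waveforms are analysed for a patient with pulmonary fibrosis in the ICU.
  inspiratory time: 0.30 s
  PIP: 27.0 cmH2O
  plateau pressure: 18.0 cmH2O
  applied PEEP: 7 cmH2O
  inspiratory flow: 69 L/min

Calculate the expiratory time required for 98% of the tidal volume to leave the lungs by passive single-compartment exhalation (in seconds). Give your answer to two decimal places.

0.96

Flow: 69 L/min ÷ 60 = 1.15 L/s.
Vt = flow × Ti = 1.15 L/s × 0.30 s × 1000 mL/L = 345.0 mL.
R = (PIP − Pplat)/V̇ = (27.0 − 18.0) / 1.15 = 9.0/1.15 = 7.826 cmH2O·s/L.
C = Vt/(Pplat − PEEP) = 345.0 / (18.0 − 7) = 345.0/11.0 = 31.364 mL/cmH2O.
τ = R × C = 7.826 × 0.03136 L/cmH2O = 0.2454 s.
t = −τ·ln(1 − 0.98) = −0.2454·ln(0.02) = 0.96 s.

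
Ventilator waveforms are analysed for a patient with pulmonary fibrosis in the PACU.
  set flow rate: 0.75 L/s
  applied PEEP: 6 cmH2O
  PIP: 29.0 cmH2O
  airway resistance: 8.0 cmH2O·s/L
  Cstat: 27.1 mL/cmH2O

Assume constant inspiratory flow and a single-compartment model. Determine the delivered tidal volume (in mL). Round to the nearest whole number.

461

Equation of motion (constant flow): PIP = Vt/C + R·V̇ + PEEP.
Vt/C = PIP − R·V̇ − PEEP = 29.0 − 6.0 − 6 = 17.0 cmH2O.
Vt = C × 17.0 = 27.1 × 17.0 = 460.7 mL.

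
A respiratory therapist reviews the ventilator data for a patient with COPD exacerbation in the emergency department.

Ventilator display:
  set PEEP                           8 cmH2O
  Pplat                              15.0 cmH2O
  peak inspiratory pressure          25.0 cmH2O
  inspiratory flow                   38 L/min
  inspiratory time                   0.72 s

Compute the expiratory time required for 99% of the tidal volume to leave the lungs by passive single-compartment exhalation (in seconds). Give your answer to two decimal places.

Flow: 38 L/min ÷ 60 = 0.6333 L/s.
Vt = flow × Ti = 0.6333 L/s × 0.72 s × 1000 mL/L = 455.98 mL.
R = (PIP − Pplat)/V̇ = (25.0 − 15.0) / 0.6333 = 10.0/0.6333 = 15.79 cmH2O·s/L.
C = Vt/(Pplat − PEEP) = 455.98 / (15.0 − 8) = 455.98/7.0 = 65.14 mL/cmH2O.
τ = R × C = 15.79 × 0.06514 L/cmH2O = 1.029 s.
t = −τ·ln(1 − 0.99) = −1.029·ln(0.01) = 4.739 s.

4.74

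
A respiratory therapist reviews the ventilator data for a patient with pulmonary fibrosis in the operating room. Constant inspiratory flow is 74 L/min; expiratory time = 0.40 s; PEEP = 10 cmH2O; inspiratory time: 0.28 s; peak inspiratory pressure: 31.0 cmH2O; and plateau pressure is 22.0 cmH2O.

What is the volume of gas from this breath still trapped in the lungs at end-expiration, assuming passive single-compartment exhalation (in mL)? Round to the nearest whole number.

51

Flow: 74 L/min ÷ 60 = 1.2333 L/s.
Vt = flow × Ti = 1.2333 L/s × 0.28 s × 1000 mL/L = 345.32 mL.
R = (PIP − Pplat)/V̇ = (31.0 − 22.0) / 1.2333 = 9.0/1.2333 = 7.297 cmH2O·s/L.
C = Vt/(Pplat − PEEP) = 345.32 / (22.0 − 10) = 345.32/12.0 = 28.777 mL/cmH2O.
τ = R × C = 7.297 × 0.02878 L/cmH2O = 0.21 s.
Fraction remaining = e^(−Te/τ) = e^(−0.40/0.21) = 0.1489.
Trapped volume = 345.32 × 0.1489 = 51.418 mL.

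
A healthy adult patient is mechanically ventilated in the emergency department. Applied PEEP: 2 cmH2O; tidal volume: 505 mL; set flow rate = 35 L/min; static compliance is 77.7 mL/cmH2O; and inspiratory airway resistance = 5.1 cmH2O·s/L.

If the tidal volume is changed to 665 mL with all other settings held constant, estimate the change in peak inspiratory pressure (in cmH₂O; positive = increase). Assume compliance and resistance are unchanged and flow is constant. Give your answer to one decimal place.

PIP = Vt/C + R·V̇ + PEEP (constant-flow equation of motion).
Only the elastic term changes: ΔPIP = ΔVt / C = (665 − 505) / 77.7 = 2.059 cmH2O.

2.1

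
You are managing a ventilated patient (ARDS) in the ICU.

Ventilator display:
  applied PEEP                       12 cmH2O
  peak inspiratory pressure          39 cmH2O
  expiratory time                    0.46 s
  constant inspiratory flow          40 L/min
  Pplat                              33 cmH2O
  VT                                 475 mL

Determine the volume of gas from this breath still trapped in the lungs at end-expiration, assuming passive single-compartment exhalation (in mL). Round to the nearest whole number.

50

Flow: 40 L/min ÷ 60 = 0.6667 L/s.
R = (PIP − Pplat)/V̇ = (39 − 33) / 0.6667 = 6.0/0.6667 = 9.0 cmH2O·s/L.
C = Vt/(Pplat − PEEP) = 475.0 / (33 − 12) = 475.0/21.0 = 22.619 mL/cmH2O.
τ = R × C = 9.0 × 0.02262 L/cmH2O = 0.2036 s.
Fraction remaining = e^(−Te/τ) = e^(−0.46/0.2036) = 0.1044.
Trapped volume = 475.0 × 0.1044 = 49.59 mL.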